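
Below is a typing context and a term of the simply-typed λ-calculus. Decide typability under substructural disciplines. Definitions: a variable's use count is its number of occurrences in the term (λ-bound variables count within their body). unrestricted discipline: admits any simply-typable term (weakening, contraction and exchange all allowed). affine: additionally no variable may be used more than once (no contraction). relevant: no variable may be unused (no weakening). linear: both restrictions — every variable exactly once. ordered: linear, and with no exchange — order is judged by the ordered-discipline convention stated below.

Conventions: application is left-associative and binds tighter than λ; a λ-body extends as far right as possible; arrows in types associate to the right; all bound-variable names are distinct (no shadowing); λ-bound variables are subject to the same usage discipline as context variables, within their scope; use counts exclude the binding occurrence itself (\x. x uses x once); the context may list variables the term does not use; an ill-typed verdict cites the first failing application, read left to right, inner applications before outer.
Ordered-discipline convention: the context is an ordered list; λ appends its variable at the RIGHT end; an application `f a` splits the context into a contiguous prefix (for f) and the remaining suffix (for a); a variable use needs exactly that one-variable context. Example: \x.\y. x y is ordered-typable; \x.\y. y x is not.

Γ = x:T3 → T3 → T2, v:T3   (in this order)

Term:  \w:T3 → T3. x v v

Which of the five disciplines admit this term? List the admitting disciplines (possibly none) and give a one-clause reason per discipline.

admitted in: unrestricted
variable uses: x ×1; v ×2; w [bound] ×0
use order (left to right): x, v, v
typing: ✓ — (T3 → T3) → T2
ordered: ✗ — v ×2 used more than once (contraction); w never used (weakening)
linear: ✗ — v ×2 used more than once (contraction); w never used (weakening)
affine: ✗ — v ×2 used more than once (contraction)
relevant: ✗ — w never used (weakening)
unrestricted: ✓ — type-checks ((T3 → T3) → T2) and nothing is barred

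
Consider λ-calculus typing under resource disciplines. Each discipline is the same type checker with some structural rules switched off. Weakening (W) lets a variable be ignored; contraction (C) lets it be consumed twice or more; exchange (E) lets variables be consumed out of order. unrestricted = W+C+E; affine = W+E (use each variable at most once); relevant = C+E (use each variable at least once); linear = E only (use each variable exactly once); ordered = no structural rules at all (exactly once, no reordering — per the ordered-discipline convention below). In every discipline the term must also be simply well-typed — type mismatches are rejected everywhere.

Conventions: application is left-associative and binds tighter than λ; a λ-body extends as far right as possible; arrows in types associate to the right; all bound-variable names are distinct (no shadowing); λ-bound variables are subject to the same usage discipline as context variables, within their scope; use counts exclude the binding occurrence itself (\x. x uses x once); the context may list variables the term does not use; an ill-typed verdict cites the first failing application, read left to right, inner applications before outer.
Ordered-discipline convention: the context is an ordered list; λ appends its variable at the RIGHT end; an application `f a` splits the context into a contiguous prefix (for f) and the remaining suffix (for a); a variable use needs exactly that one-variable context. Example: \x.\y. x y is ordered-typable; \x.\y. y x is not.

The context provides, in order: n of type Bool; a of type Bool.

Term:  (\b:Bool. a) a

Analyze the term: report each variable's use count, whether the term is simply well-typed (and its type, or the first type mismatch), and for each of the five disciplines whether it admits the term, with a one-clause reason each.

usage: n: 0×, a: 2×, b (λ-bound): 0×
left-to-right use order: a, a
typing: the term checks, with type Bool
ordered: ✗, a ×2 used more than once (contraction); unused: n, b — weakening required
linear: ✗, a ×2 used more than once (contraction); unused: n, b — weakening required
affine: ✗, a ×2 used more than once (contraction)
relevant: ✗, unused: n, b — weakening required
unrestricted: ✓, typability at Bool is all that's needed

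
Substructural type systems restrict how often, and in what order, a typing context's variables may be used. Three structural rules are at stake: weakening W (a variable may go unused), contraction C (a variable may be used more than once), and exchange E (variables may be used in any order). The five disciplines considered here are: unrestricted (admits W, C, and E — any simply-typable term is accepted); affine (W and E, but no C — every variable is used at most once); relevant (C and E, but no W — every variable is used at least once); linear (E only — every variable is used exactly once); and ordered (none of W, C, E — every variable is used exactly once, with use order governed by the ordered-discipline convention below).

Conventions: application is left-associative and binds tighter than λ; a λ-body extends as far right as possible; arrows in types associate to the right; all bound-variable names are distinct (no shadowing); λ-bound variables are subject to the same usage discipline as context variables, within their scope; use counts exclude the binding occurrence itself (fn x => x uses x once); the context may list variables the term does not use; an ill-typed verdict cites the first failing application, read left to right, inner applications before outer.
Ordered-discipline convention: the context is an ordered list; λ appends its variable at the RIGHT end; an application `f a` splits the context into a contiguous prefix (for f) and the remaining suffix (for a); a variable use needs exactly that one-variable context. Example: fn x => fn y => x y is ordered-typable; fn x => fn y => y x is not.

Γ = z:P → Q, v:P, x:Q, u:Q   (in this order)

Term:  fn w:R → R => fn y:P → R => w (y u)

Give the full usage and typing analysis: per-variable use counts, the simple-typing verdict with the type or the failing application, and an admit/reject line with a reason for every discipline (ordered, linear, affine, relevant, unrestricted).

use counts: z=0; v=0; x=0; u=1; w [bound]=1; y [bound]=1
uses in reading order: w, y, u
typing: ill-typed: an argument Q mismatches the expected P
ordered ✗ (the type mismatch rejects it)
linear ✗ (not simply typable)
affine ✗ (fails simple typing)
relevant ✗ (a type mismatch blocks all five)
unrestricted ✗ (the type mismatch rejects it)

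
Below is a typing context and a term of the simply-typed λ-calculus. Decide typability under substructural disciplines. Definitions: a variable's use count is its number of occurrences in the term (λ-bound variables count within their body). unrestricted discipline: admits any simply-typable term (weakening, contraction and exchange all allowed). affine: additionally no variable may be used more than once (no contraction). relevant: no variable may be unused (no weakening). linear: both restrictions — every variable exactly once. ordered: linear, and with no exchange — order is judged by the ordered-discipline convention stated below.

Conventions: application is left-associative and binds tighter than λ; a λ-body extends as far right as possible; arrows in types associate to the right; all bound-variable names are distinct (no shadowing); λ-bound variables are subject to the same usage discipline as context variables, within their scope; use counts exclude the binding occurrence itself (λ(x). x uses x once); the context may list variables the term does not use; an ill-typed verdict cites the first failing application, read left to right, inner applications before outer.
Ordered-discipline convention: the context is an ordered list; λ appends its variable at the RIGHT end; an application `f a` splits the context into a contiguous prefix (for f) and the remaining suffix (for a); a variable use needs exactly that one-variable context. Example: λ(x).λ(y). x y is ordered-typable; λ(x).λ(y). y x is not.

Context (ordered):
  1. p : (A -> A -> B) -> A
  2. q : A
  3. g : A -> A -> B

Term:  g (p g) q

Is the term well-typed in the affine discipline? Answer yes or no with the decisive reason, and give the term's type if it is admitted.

no — uses contraction: g ×2
counts: p ×1, q ×1, g ×2
use order (left to right): g, p, g, q
typing: the term checks, with type B
all disciplines: ordered ✗ · linear ✗ · affine ✗ · relevant ✓ · unrestricted ✓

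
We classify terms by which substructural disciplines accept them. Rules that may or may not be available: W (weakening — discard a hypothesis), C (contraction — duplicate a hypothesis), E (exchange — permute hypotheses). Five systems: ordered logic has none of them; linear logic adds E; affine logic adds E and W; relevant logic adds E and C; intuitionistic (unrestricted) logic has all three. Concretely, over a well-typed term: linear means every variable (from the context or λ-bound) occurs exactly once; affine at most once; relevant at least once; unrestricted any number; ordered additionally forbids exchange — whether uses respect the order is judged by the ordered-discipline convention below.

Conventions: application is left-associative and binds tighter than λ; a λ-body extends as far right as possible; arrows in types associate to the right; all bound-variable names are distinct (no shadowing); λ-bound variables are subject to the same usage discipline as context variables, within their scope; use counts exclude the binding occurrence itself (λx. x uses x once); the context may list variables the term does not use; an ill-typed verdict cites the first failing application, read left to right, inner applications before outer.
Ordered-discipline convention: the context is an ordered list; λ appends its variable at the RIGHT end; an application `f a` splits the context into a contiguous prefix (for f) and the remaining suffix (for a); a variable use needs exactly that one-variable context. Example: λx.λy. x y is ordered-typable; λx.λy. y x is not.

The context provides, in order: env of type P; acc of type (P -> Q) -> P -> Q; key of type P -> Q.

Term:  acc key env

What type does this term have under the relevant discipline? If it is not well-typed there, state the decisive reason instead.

term : Q
variable uses: env: 1, acc: 1, key: 1
use order (left to right): acc, key, env
typing: the term checks, with type Q
per-discipline verdicts: ordered ✗, linear ✓, affine ✓, relevant ✓, unrestricted ✓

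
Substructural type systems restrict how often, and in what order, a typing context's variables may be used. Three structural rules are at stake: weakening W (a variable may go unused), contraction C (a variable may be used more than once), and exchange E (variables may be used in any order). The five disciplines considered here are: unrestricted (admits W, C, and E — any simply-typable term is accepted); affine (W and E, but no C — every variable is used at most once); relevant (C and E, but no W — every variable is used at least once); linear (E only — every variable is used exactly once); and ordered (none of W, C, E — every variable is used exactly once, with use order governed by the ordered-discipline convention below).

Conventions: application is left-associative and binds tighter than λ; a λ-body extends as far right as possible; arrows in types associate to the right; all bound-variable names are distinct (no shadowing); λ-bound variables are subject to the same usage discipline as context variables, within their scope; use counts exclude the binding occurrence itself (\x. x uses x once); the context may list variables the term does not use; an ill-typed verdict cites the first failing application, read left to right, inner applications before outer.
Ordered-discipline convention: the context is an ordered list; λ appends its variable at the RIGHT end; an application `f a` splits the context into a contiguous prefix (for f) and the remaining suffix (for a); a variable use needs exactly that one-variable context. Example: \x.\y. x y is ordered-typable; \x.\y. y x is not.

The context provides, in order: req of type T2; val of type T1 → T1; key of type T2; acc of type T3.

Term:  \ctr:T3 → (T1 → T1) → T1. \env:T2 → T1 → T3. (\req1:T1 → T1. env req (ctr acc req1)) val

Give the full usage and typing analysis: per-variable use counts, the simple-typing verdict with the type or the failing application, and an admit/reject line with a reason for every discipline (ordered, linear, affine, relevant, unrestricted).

use counts: req ×1, val ×1, key ×0, acc ×1, ctr [bound] ×1, env [bound] ×1, req1 [bound] ×1
order of uses: env, req, ctr, acc, req1, val
typing: well-typed — term : (T3 → (T1 → T1) → T1) → (T2 → T1 → T3) → T3
ordered ✗ (key left unused)
linear ✗ (key left unused)
affine ✓ (req, val, key, acc, ctr, env, req1: no repeats, contraction unneeded)
relevant ✗ (key left unused)
unrestricted ✓ (typability at (T3 → (T1 → T1) → T1) → (T2 → T1 → T3) → T3 is all that's needed)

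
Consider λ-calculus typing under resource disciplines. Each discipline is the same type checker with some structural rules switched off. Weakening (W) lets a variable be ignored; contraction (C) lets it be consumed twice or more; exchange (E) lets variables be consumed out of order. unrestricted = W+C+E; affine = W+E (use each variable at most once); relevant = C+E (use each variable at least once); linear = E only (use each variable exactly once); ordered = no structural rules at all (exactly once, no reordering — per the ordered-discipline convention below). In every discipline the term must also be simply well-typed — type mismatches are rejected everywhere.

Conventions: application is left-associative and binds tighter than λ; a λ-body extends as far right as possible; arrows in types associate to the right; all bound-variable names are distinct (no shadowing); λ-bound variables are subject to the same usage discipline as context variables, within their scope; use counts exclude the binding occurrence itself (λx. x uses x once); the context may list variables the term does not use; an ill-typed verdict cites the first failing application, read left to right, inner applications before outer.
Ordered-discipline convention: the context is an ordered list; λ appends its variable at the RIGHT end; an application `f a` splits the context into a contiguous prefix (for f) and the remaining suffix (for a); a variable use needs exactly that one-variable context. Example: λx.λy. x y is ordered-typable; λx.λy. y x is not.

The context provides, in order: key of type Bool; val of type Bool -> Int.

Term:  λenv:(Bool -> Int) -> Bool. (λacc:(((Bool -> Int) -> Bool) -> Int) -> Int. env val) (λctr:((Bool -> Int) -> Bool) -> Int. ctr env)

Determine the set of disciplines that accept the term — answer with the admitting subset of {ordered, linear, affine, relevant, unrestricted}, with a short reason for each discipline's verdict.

admitted by: unrestricted
variable uses: key: 0, val: 1, env (bound): 2, acc (bound): 0, ctr (bound): 1
left-to-right use order: env, val, ctr, env
typing: well-typed at ((Bool -> Int) -> Bool) -> Bool
ordered: ✗, env ×2 used more than once (contraction); key, acc never used (weakening)
linear: ✗, env ×2 used more than once (contraction); key, acc never used (weakening)
affine: ✗, env ×2 used more than once (contraction)
relevant: ✗, key, acc never used (weakening)
unrestricted: ✓, simply typable at ((Bool -> Int) -> Bool) -> Bool; W, C, E all held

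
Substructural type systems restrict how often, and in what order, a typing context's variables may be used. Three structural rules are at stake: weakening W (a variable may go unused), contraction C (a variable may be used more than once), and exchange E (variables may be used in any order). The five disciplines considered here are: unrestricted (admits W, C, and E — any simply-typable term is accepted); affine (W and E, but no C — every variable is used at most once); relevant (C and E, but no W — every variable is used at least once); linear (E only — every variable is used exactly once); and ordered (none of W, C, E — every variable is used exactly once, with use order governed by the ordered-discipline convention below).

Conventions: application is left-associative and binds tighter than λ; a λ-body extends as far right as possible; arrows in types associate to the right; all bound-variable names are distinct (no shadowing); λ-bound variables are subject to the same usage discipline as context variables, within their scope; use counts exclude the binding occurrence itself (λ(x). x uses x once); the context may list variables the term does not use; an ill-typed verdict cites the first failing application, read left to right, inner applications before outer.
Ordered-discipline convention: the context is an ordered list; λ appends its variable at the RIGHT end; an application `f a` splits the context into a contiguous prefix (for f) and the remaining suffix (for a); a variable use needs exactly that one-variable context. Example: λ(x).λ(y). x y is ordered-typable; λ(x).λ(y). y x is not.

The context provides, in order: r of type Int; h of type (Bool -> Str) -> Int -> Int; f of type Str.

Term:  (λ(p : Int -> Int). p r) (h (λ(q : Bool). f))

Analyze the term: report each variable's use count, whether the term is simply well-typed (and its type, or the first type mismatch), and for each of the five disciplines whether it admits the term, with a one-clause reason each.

counts: r ×1, h ×1, f ×1, p (bound) ×1, q (bound) ×0
left-to-right use order: p, r, h, f
typing: ✓ — Int
ordered: ✗ — q never used (weakening)
linear: ✗ — q never used (weakening)
affine: ✓ — none of r, h, f, p, q used more than once
relevant: ✗ — q never used (weakening)
unrestricted: ✓ — well-typed at Int; no restrictions here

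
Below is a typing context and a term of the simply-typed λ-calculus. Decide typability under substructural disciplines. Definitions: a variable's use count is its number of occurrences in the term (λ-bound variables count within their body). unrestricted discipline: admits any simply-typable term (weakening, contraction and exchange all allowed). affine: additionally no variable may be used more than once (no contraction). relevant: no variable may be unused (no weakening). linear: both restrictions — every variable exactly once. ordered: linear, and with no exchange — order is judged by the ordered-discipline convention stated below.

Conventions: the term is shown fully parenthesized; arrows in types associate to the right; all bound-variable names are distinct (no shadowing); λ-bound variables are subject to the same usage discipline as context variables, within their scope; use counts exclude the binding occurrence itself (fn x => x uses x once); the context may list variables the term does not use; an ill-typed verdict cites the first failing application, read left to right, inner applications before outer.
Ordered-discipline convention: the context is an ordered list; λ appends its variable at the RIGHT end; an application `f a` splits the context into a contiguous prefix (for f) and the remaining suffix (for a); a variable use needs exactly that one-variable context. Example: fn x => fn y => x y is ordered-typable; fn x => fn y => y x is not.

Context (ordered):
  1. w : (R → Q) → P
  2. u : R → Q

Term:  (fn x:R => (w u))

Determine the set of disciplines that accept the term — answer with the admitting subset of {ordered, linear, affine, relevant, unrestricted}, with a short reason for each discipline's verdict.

admitted by: affine, unrestricted
counts: w ×1, u ×1, x [bound] ×0
order of uses: w, u
typing: ✓ — R → P
ordered: ✗ — unused: x — weakening required
linear: ✗ — unused: x — weakening required
affine: ✓ — none of w, u, x used more than once
relevant: ✗ — unused: x — weakening required
unrestricted: ✓ — simply typable at R → P; W, C, E all held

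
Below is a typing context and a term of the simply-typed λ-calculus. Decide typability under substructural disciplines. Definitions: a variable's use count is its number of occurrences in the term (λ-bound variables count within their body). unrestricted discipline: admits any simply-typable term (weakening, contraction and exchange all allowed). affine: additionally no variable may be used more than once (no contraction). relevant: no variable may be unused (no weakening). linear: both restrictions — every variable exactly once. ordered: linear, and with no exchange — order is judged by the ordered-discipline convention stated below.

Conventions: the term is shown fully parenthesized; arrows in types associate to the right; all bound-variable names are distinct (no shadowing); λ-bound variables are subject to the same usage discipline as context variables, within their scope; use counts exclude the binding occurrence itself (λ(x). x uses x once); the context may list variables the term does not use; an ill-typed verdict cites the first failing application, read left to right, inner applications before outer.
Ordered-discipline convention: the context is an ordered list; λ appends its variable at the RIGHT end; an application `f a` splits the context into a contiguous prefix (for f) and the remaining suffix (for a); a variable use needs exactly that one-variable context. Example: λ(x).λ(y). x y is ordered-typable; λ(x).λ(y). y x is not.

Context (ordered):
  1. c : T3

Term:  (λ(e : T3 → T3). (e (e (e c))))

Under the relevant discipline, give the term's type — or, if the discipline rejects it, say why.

term : (T3 → T3) → T3
use counts: c: 1; e [bound]: 3
order of uses: e, e, e, c
typing: ✓ — (T3 → T3) → T3
all disciplines: ordered ✗ | linear ✗ | affine ✗ | relevant ✓ | unrestricted ✓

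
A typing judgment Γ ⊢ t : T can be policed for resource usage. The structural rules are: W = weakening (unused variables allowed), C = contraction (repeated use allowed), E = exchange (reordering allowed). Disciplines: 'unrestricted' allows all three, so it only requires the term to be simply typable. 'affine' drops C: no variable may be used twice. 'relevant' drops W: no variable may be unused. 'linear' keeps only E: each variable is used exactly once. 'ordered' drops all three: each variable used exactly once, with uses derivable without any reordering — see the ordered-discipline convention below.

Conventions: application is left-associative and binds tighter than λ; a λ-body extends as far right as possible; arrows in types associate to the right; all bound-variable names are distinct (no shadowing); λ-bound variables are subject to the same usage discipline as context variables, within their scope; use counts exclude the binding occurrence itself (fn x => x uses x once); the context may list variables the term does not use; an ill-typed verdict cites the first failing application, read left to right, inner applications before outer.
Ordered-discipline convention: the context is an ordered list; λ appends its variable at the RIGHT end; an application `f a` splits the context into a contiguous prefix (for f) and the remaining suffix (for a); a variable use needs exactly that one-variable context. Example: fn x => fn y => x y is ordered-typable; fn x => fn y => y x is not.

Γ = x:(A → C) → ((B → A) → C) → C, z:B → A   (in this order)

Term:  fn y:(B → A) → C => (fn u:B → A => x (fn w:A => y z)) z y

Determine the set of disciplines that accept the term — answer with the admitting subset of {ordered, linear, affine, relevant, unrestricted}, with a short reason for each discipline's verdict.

admitted by: unrestricted
usage: x ×1, z ×2, y (bound) ×2, u (bound) ×0, w (bound) ×0
use order (left to right): x, y, z, z, y
typing: well-typed — term : ((B → A) → C) → C
ordered ✗ (repeated use of z ×2, y ×2; u, w never used (weakening))
linear ✗ (repeated use of z ×2, y ×2; u, w never used (weakening))
affine ✗ (repeated use of z ×2, y ×2)
relevant ✗ (u, w never used (weakening))
unrestricted ✓ (simply typable at ((B → A) → C) → C; W, C, E all held)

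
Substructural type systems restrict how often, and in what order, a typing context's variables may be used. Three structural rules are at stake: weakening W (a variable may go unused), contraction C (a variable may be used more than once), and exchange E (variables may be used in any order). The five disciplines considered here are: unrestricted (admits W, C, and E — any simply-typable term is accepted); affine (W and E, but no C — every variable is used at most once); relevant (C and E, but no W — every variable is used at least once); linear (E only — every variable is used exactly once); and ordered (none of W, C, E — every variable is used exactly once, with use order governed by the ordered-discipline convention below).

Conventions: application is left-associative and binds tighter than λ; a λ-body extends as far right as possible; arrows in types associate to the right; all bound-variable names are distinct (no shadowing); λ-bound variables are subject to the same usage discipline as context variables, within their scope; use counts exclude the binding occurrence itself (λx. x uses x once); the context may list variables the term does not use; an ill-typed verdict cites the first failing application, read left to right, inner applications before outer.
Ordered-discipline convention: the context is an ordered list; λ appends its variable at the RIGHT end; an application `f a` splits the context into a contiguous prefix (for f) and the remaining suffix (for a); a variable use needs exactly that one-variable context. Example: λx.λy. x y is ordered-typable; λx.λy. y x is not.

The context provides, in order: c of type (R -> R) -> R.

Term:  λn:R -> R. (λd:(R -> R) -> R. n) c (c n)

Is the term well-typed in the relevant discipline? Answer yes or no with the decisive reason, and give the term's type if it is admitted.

no — needs weakening: d unused
use counts: c ×2, n (λ-bound) ×2, d (λ-bound) ×0
uses in reading order: n, c, c, n
typing: ✓ — (R -> R) -> R
all disciplines: ordered ✗; linear ✗; affine ✗; relevant ✗; unrestricted ✓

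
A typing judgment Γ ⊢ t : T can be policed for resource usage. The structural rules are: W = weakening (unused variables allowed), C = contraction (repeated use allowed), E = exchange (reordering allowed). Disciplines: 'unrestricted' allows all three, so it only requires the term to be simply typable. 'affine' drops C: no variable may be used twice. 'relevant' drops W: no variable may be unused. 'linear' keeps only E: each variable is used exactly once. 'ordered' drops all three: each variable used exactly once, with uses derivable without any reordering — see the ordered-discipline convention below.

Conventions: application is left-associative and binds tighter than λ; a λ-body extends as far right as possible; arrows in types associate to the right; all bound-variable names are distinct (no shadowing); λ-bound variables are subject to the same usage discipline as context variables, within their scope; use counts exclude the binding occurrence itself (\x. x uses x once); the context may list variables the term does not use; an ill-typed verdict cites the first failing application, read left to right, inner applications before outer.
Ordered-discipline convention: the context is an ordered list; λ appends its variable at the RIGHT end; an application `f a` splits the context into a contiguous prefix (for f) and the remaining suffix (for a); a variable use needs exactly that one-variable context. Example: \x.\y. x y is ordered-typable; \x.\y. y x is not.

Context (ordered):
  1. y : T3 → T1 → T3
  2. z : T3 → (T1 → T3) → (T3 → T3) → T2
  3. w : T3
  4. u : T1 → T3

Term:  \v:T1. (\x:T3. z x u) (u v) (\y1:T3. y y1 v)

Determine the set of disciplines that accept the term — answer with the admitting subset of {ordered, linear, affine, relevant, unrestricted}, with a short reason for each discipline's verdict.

admitted by: unrestricted
usage: y=1, z=1, w=0, u=2, v (λ-bound)=2, x (λ-bound)=1, y1 (λ-bound)=1
order of uses: z, x, u, u, v, y, y1, v
typing: the term checks, with type T1 → T2
ordered: ✗ — needs contraction — u ×2, v ×2; needs weakening: w unused
linear: ✗ — needs contraction — u ×2, v ×2; needs weakening: w unused
affine: ✗ — needs contraction — u ×2, v ×2
relevant: ✗ — needs weakening: w unused
unrestricted: ✓ — typability at T1 → T2 is all that's needed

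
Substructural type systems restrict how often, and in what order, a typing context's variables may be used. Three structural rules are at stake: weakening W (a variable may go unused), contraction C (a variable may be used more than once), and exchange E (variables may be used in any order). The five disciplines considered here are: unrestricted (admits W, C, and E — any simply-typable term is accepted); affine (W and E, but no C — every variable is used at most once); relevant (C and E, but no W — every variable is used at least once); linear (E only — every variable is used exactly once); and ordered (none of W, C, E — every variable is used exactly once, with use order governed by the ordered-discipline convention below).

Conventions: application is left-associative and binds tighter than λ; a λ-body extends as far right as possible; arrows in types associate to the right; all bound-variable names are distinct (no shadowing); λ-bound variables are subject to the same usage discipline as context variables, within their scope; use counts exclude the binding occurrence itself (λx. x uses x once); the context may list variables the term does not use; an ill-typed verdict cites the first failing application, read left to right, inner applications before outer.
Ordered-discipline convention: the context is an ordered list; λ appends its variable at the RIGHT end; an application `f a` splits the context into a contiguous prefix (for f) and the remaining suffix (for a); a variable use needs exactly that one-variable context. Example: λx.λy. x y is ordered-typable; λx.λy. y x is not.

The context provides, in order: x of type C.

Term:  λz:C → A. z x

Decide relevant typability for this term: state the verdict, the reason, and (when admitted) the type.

yes — none of x, z goes unused; term : (C → A) → A
use counts: x=1, z (bound)=1
use order (left to right): z, x
typing: well-typed at (C → A) → A
all disciplines: ordered ✗, linear ✓, affine ✓, relevant ✓, unrestricted ✓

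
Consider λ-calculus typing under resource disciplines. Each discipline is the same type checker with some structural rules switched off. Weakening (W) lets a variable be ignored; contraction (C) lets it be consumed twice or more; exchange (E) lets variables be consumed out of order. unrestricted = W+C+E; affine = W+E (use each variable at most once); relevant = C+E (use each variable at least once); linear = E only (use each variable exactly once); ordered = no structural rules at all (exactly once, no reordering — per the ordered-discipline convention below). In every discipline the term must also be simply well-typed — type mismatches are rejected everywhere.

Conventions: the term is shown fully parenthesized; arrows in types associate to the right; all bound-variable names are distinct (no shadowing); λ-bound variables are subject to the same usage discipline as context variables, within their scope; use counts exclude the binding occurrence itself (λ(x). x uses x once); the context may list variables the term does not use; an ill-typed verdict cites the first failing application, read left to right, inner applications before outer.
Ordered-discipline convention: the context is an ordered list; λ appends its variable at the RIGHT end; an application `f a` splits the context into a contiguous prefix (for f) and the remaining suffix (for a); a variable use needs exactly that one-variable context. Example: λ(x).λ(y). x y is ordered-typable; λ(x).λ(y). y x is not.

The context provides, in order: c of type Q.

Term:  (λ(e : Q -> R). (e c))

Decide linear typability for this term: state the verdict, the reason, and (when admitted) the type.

yes — exactly-once usage across c, e; term : (Q -> R) -> R
use counts: c=1, e (bound)=1
order of uses: e, c
typing: well-typed at (Q -> R) -> R
per-discipline verdicts: ordered ✗ | linear ✓ | affine ✓ | relevant ✓ | unrestricted ✓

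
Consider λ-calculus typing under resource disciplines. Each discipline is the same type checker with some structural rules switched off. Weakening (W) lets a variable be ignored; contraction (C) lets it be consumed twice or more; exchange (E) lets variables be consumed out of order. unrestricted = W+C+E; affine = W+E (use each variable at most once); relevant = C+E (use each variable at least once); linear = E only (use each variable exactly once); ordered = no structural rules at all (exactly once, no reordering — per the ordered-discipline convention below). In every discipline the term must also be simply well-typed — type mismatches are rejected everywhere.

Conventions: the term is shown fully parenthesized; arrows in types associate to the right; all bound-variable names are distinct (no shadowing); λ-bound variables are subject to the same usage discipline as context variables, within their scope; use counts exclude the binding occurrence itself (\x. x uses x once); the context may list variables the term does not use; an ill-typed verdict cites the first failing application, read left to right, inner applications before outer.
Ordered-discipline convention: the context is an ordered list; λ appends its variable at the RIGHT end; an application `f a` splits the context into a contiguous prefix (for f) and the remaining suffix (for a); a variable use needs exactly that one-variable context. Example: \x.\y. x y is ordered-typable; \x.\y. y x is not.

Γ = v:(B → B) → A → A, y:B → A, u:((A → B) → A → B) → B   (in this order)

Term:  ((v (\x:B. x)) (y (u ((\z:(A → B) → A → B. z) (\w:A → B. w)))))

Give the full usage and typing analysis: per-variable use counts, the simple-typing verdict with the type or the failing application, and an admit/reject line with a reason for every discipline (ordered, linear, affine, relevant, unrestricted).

variable uses: v: 1, y: 1, u: 1, x (bound): 1, z (bound): 1, w (bound): 1
left-to-right use order: v, x, y, u, z, w
typing: well-typed — term : A
ordered: ✓ — v, y, u, x, z, w once each; derivable with no W/C/E
linear: ✓ — exactly-once usage across v, y, u, x, z, w
affine: ✓ — no duplicate uses among v, y, u, x, z, w
relevant: ✓ — every one of v, y, u, x, z, w appears
unrestricted: ✓ — typability at A is all that's needed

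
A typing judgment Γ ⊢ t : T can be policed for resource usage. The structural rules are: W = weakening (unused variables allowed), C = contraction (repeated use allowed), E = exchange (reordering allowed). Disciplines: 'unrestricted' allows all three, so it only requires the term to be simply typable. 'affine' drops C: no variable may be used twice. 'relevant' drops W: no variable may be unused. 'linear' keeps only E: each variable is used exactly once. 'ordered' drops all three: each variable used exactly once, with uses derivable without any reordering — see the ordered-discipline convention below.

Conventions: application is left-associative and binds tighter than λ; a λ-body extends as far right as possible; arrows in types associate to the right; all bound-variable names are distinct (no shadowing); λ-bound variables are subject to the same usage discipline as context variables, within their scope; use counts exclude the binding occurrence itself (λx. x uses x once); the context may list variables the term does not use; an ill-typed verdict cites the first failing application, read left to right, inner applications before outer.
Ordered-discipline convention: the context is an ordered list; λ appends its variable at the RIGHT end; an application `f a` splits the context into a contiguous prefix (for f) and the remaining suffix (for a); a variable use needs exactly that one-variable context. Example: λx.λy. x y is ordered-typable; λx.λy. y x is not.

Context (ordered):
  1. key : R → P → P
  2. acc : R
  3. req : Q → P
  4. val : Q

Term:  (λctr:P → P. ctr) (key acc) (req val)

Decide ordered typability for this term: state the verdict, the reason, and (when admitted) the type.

yes — single-use (key, acc, req, val, ctr), ordered derivation ok; term : P
usage: key: 1, acc: 1, req: 1, val: 1, ctr (λ-bound): 1
uses in reading order: ctr, key, acc, req, val
typing: well-typed — term : P
all disciplines: ordered ✓; linear ✓; affine ✓; relevant ✓; unrestricted ✓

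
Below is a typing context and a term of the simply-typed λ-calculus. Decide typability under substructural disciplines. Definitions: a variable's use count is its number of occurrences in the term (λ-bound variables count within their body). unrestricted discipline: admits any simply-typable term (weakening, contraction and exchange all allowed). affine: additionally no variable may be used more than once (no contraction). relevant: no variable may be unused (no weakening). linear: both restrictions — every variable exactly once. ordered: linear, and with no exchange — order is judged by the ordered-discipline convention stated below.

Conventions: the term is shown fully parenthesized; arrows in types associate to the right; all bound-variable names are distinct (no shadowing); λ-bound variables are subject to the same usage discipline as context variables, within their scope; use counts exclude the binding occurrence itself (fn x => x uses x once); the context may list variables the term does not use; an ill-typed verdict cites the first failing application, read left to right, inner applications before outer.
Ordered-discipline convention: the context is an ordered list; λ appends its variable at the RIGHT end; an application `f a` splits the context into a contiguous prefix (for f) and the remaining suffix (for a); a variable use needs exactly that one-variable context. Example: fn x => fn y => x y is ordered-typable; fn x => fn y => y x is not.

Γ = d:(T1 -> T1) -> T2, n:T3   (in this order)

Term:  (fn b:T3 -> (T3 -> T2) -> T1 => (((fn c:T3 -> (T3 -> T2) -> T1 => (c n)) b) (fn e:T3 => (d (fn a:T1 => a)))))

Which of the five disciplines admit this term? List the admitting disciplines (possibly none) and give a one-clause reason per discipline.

accepted by: affine, unrestricted
usage: d ×1, n ×1, b (bound) ×1, c (bound) ×1, e (bound) ×0, a (bound) ×1
use order (left to right): c, n, b, d, a
typing: well-typed — term : (T3 -> (T3 -> T2) -> T1) -> T1
ordered ✗ (e left unused)
linear ✗ (e left unused)
affine ✓ (at most one use each (d, n, b, c, e, a))
relevant ✗ (e left unused)
unrestricted ✓ (type-checks ((T3 -> (T3 -> T2) -> T1) -> T1) and nothing is barred)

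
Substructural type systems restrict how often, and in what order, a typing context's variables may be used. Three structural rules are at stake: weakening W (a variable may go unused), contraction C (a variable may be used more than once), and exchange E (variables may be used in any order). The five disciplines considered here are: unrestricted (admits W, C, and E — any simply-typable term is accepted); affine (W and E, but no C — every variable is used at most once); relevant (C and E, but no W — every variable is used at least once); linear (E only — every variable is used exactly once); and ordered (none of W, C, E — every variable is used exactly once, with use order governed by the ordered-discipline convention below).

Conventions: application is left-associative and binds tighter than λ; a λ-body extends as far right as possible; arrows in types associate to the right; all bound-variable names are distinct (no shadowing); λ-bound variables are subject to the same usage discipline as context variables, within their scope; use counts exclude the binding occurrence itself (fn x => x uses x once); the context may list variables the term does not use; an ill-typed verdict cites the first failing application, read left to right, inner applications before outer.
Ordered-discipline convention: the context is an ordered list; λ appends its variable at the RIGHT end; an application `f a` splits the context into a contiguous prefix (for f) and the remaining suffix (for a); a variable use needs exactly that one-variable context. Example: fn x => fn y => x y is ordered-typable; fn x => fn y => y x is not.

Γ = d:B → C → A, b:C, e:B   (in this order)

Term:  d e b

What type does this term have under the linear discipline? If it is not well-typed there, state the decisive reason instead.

term : A
variable uses: d ×1; b ×1; e ×1
use order (left to right): d, e, b
typing: the term checks, with type A
per-discipline verdicts: ordered ✗, linear ✓, affine ✓, relevant ✓, unrestricted ✓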